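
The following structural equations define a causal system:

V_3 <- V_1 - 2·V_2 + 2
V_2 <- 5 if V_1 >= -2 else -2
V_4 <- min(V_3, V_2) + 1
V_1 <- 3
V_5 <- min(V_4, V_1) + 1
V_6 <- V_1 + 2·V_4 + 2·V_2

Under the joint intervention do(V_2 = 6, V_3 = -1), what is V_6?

Under do(V_2 = 6, V_3 = -1), each intervened variable's structural equation is replaced by its fixed value.
V_4 = min(V_3, V_2) + 1  [with V_3=-1, V_2=6]  = 0
V_6 = V_1 + 2·V_4 + 2·V_2  [with V_1=3, V_4=0, V_2=6]  = 15

15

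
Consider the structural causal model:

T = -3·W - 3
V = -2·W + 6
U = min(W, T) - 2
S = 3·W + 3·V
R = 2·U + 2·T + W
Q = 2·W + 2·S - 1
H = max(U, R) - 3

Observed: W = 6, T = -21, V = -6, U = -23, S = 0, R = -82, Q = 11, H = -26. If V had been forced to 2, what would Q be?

The intervention breaks the incoming arrows to V: V = -2·W + 6 no longer applies, and V = 2.
S = 3·W + 3·V  [with W=6, V=2]  = 24
Q = 2·W + 2·S - 1  [with W=6, S=24]  = 59

59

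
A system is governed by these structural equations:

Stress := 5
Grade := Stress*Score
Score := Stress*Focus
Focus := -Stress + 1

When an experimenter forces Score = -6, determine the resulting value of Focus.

Under do(Score=-6), the mechanism Score := Stress*Focus is discarded; Score is fixed at -6.
Since Focus is not a descendant of the intervened variable, it is unaffected.
Focus = -Stress + 1  [with Stress=5]  = -4

-4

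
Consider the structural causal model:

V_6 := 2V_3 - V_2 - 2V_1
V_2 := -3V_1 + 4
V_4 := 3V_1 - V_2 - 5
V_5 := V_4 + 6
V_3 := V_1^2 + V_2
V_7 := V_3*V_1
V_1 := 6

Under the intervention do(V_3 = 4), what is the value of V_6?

10

The intervention breaks the incoming arrows to V_3: V_3 := V_1^2 + V_2 no longer applies, and V_3 = 4.
V_2 = -3V_1 + 4  [with V_1=6]  = -14
V_6 = 2V_3 - V_2 - 2V_1  [with V_3=4, V_2=-14, V_1=6]  = 10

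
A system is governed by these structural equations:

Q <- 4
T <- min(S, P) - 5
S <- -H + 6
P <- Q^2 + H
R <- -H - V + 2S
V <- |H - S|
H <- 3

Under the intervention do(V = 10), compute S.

Under do(V=10), the mechanism V <- |H - S| is discarded; V is fixed at 10.
Since S is not a descendant of the intervened variable, it is unaffected.
S = -H + 6  [with H=3]  = 3

3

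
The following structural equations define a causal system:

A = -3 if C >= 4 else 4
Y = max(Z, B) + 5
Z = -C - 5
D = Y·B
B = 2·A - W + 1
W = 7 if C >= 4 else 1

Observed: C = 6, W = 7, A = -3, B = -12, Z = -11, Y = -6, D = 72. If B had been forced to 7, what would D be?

The intervention breaks the incoming arrows to B: B = 2·A - W + 1 no longer applies, and B = 7.
Z = -C - 5  [with C=6]  = -11
Y = max(Z, B) + 5  [with Z=-11, B=7]  = 12
D = Y·B  [with Y=12, B=7]  = 84

84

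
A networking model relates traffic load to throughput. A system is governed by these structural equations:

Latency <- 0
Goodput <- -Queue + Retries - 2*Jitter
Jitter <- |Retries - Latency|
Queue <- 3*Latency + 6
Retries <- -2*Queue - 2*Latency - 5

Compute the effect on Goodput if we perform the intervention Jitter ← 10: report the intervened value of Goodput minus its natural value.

14

Intervening sets Jitter = 10 and removes its equation (Jitter <- |Retries - Latency|).
Queue = 3*Latency + 6  [with Latency=0]  = 6
Retries = -2*Queue - 2*Latency - 5  [with Queue=6, Latency=0]  = -17
Goodput = -Queue + Retries - 2*Jitter  [with Queue=6, Retries=-17, Jitter=10]  = -43
Without intervention: Queue = 3*Latency + 6  [with Latency=0]  = 6; Retries = -2*Queue - 2*Latency - 5  [with Queue=6, Latency=0]  = -17; Jitter = |Retries - Latency|  [with Retries=-17, Latency=0]  = 17; Goodput = -Queue + Retries - 2*Jitter  [with Queue=6, Retries=-17, Jitter=17]  = -57.
Change = -43 − (-57) = 14.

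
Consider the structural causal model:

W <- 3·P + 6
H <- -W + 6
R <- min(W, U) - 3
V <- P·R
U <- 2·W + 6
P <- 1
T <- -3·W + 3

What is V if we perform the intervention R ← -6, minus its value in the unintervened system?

The intervention breaks the incoming arrows to R: R <- min(W, U) - 3 no longer applies, and R = -6.
V = P·R  [with P=1, R=-6]  = -6
Without intervention: W = 3·P + 6  [with P=1]  = 9; U = 2·W + 6  [with W=9]  = 24; R = min(W, U) - 3  [with W=9, U=24]  = 6; V = P·R  [with P=1, R=6]  = 6.
Change = -6 − 6 = -12.

-12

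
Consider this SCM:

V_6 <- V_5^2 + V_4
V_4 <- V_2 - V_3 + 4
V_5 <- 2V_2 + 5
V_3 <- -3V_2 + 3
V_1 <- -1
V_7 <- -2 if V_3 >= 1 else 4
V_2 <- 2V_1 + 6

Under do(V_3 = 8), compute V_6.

169

The intervention breaks the incoming arrows to V_3: V_3 <- -3V_2 + 3 no longer applies, and V_3 = 8.
V_2 = 2V_1 + 6  [with V_1=-1]  = 4
V_4 = V_2 - V_3 + 4  [with V_2=4, V_3=8]  = 0
V_5 = 2V_2 + 5  [with V_2=4]  = 13
V_6 = V_5^2 + V_4  [with V_5=13, V_4=0]  = 169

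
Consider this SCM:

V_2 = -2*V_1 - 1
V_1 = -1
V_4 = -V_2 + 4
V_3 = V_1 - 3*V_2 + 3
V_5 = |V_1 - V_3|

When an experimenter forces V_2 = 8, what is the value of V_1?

-1

Under do(V_2=8), the mechanism V_2 = -2*V_1 - 1 is discarded; V_2 is fixed at 8.
V_1 is not downstream of the intervention, so its value is determined by the original equations.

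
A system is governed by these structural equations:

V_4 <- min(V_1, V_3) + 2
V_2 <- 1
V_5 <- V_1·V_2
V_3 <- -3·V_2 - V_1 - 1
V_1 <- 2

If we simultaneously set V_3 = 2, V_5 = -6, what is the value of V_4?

4

The joint intervention fixes V_3 = 2, V_5 = -6, removing each variable's own equation.
V_4 = min(V_1, V_3) + 2  [with V_1=2, V_3=2]  = 4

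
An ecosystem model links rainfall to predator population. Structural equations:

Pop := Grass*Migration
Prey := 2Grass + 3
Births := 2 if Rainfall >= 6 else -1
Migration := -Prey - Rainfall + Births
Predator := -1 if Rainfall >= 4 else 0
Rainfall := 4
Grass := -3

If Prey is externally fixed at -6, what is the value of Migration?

The intervention breaks the incoming arrows to Prey: Prey := 2Grass + 3 no longer applies, and Prey = -6.
Births = 2 if Rainfall >= 6 else -1  [with Rainfall=4]  = -1
Migration = -Prey - Rainfall + Births  [with Prey=-6, Rainfall=4, Births=-1]  = 1

1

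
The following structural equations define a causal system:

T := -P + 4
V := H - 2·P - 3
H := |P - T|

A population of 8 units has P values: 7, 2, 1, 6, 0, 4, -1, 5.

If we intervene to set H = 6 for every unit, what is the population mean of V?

-3

Every unit gets H=6 under the intervention. V values become -11, -1, 1, -9, 3, -5, 5, -7; E[V|do(H=6)] = -3.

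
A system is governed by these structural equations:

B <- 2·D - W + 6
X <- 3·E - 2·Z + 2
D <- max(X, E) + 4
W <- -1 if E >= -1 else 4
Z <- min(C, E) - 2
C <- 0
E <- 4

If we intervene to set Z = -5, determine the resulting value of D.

28

The intervention breaks the incoming arrows to Z: Z <- min(C, E) - 2 no longer applies, and Z = -5.
X = 3·E - 2·Z + 2  [with E=4, Z=-5]  = 24
D = max(X, E) + 4  [with X=24, E=4]  = 28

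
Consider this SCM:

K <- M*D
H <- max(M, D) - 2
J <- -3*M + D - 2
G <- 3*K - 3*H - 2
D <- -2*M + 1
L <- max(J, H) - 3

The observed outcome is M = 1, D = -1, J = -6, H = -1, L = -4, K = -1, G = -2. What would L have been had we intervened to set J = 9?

do(J=9) replaces the equation J <- -3*M + D - 2 with the constant J = 9.
D = -2*M + 1  [with M=1]  = -1
H = max(M, D) - 2  [with M=1, D=-1]  = -1
L = max(J, H) - 3  [with J=9, H=-1]  = 6

6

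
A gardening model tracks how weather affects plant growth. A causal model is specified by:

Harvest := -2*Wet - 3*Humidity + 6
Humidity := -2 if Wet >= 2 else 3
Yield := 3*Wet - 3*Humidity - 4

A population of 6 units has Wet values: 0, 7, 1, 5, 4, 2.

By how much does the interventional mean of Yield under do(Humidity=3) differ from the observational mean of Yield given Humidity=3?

Every unit gets Humidity=3 under the intervention. Yield values become -13, 8, -10, 2, -1, -7; E[Yield|do(Humidity=3)] = -3.5.
E[Yield|Humidity=3] averages over only the 2 units with Humidity=3 (Wet = 0, 1): Yield = -13, -10, mean -11.5.
Difference = -3.5 − (-11.5) = 8.

8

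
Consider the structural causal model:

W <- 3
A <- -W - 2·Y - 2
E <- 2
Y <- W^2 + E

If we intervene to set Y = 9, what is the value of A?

The intervention breaks the incoming arrows to Y: Y <- W^2 + E no longer applies, and Y = 9.
A = -W - 2·Y - 2  [with W=3, Y=9]  = -23

-23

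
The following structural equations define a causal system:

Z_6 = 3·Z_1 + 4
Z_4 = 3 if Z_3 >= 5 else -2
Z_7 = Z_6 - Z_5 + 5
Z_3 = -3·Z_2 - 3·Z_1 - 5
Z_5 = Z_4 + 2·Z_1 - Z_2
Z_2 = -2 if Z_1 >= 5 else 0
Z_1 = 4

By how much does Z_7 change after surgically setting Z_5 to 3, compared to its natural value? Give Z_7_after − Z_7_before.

3

Under do(Z_5=3), the mechanism Z_5 = Z_4 + 2·Z_1 - Z_2 is discarded; Z_5 is fixed at 3.
Z_6 = 3·Z_1 + 4  [with Z_1=4]  = 16
Z_7 = Z_6 - Z_5 + 5  [with Z_6=16, Z_5=3]  = 18
Without intervention: Z_2 = -2 if Z_1 >= 5 else 0  [with Z_1=4]  = 0; Z_3 = -3·Z_2 - 3·Z_1 - 5  [with Z_2=0, Z_1=4]  = -17; Z_4 = 3 if Z_3 >= 5 else -2  [with Z_3=-17]  = -2; Z_5 = Z_4 + 2·Z_1 - Z_2  [with Z_4=-2, Z_1=4, Z_2=0]  = 6; Z_6 = 3·Z_1 + 4  [with Z_1=4]  = 16; Z_7 = Z_6 - Z_5 + 5  [with Z_6=16, Z_5=6]  = 15.
Change = 18 − 15 = 3.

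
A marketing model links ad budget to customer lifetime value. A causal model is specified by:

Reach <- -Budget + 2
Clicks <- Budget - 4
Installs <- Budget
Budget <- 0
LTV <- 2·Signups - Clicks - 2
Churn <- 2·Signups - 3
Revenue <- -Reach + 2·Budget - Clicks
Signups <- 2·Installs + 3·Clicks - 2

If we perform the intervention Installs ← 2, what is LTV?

do(Installs=2) replaces the equation Installs <- Budget with the constant Installs = 2.
Clicks = Budget - 4  [with Budget=0]  = -4
Signups = 2·Installs + 3·Clicks - 2  [with Installs=2, Clicks=-4]  = -10
LTV = 2·Signups - Clicks - 2  [with Signups=-10, Clicks=-4]  = -18

-18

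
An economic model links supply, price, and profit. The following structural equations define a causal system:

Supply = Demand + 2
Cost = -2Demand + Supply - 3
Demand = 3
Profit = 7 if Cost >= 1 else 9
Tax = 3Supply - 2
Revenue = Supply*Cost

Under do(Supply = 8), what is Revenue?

Under do(Supply=8), the mechanism Supply = Demand + 2 is discarded; Supply is fixed at 8.
Cost = -2Demand + Supply - 3  [with Demand=3, Supply=8]  = -1
Revenue = Supply*Cost  [with Supply=8, Cost=-1]  = -8

-8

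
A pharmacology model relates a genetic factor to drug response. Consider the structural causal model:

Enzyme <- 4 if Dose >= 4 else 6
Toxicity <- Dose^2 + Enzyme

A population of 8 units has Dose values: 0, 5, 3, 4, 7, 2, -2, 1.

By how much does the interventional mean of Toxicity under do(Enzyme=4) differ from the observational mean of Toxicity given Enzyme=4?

Under do(Enzyme=4), Enzyme's equation is replaced by Enzyme=4 for every unit. Per-unit Toxicity: 4, 29, 13, 20, 53, 8, 8, 5. Mean = 17.5.
Conditioning on Enzyme=4 selects the 3 unit(s) with Dose ∈ {5, 4, 7}. Their Toxicity values: 29, 20, 53. Mean = 34.
Difference = 17.5 − 34 = -16.5.

-16.5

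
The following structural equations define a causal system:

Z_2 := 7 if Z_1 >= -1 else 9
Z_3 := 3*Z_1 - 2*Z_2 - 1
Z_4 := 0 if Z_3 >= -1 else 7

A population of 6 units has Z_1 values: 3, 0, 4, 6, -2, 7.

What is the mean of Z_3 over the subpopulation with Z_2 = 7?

E[Z_3|Z_2=7] averages over only the 5 units with Z_2=7 (Z_1 = 3, 0, 4, 6, 7): Z_3 = -6, -15, -3, 3, 6, mean -3.

-3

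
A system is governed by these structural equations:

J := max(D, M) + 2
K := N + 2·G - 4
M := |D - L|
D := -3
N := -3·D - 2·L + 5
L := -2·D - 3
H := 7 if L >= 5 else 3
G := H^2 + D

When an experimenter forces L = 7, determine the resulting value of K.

Under do(L=7), the mechanism L := -2·D - 3 is discarded; L is fixed at 7.
N = -3·D - 2·L + 5  [with D=-3, L=7]  = 0
H = 7 if L >= 5 else 3  [with L=7]  = 7
G = H^2 + D  [with H=7, D=-3]  = 46
K = N + 2·G - 4  [with N=0, G=46]  = 88

88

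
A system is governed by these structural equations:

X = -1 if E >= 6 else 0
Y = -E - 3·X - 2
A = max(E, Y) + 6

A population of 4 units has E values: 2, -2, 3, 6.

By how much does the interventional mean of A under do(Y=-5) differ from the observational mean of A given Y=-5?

The intervention sets Y=-5 in all 4 units regardless of E. Recomputing A per unit gives 8, 4, 9, 12; average 8.25.
Observing Y=-5 restricts to units where Y's equation naturally yields -5: E ∈ {3, 6}. In that subpopulation A = 9, 12, mean 10.5.
Difference = 8.25 − 10.5 = -2.25.

-2.25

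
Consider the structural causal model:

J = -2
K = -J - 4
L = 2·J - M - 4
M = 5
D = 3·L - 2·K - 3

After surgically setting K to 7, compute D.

do(K=7) replaces the equation K = -J - 4 with the constant K = 7.
L = 2·J - M - 4  [with J=-2, M=5]  = -13
D = 3·L - 2·K - 3  [with L=-13, K=7]  = -56

-56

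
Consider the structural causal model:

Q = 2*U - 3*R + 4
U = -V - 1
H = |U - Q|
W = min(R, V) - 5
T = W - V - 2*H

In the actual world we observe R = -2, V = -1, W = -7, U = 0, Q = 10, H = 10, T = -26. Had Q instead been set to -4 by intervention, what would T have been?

-14

Under do(Q=-4), the mechanism Q = 2*U - 3*R + 4 is discarded; Q is fixed at -4.
W = min(R, V) - 5  [with R=-2, V=-1]  = -7
U = -V - 1  [with V=-1]  = 0
H = |U - Q|  [with U=0, Q=-4]  = 4
T = W - V - 2*H  [with W=-7, V=-1, H=4]  = -14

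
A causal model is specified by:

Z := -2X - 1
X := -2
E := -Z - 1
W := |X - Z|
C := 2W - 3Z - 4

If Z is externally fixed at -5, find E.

do(Z=-5) replaces the equation Z := -2X - 1 with the constant Z = -5.
E = -Z - 1  [with Z=-5]  = 4

4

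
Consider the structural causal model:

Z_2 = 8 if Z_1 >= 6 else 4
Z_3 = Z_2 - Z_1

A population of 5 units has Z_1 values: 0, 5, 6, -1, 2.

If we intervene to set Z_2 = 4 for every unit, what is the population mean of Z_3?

Under do(Z_2=4), Z_2's equation is replaced by Z_2=4 for every unit. Per-unit Z_3: 4, -1, -2, 5, 2. Mean = 1.6.

1.6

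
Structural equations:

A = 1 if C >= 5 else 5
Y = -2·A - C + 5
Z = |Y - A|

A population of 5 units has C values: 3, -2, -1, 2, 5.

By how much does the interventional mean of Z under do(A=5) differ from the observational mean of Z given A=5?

do(A=5) breaks A's dependence on C. With A=5 fixed, Z across the units is 13, 8, 9, 12, 15, mean 11.4.
E[Z|A=5] averages over only the 4 units with A=5 (C = 3, -2, -1, 2): Z = 13, 8, 9, 12, mean 10.5.
Difference = 11.4 − 10.5 = 0.9.

0.9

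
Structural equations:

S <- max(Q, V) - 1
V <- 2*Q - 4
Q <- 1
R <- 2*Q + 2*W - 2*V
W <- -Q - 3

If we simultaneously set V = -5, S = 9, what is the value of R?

Under do(V = -5, S = 9), each intervened variable's structural equation is replaced by its fixed value.
W = -Q - 3  [with Q=1]  = -4
R = 2*Q + 2*W - 2*V  [with Q=1, W=-4, V=-5]  = 4

4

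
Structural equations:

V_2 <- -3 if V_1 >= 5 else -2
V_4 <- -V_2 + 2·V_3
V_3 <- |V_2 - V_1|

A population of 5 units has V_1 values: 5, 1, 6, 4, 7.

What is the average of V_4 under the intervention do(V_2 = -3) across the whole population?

The intervention sets V_2=-3 in all 5 units regardless of V_1. Recomputing V_4 per unit gives 19, 11, 21, 17, 23; average 18.2.

18.2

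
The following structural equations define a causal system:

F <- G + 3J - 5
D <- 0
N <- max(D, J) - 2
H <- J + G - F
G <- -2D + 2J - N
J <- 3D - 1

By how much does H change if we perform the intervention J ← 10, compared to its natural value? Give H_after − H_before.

-22

Under do(J=10), the mechanism J <- 3D - 1 is discarded; J is fixed at 10.
N = max(D, J) - 2  [with D=0, J=10]  = 8
G = -2D + 2J - N  [with D=0, J=10, N=8]  = 12
F = G + 3J - 5  [with G=12, J=10]  = 37
H = J + G - F  [with J=10, G=12, F=37]  = -15
Without intervention: J = 3D - 1  [with D=0]  = -1; N = max(D, J) - 2  [with D=0, J=-1]  = -2; G = -2D + 2J - N  [with D=0, J=-1, N=-2]  = 0; F = G + 3J - 5  [with G=0, J=-1]  = -8; H = J + G - F  [with J=-1, G=0, F=-8]  = 7.
Change = -15 − 7 = -22.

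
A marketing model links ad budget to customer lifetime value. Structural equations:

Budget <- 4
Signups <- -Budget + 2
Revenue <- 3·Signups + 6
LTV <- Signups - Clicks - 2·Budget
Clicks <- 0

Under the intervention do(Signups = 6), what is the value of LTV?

do(Signups=6) replaces the equation Signups <- -Budget + 2 with the constant Signups = 6.
LTV = Signups - Clicks - 2·Budget  [with Signups=6, Clicks=0, Budget=4]  = -2

-2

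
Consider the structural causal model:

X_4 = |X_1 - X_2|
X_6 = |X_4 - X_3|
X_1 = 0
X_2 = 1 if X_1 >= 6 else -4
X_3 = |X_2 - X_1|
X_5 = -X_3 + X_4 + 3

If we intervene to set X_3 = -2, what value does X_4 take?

4

The intervention breaks the incoming arrows to X_3: X_3 = |X_2 - X_1| no longer applies, and X_3 = -2.
X_4 is not downstream of the intervention, so its value is determined by the original equations.
X_2 = 1 if X_1 >= 6 else -4  [with X_1=0]  = -4
X_4 = |X_1 - X_2|  [with X_1=0, X_2=-4]  = 4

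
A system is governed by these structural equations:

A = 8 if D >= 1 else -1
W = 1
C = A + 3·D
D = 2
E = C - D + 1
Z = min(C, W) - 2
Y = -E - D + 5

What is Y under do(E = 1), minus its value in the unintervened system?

12

Intervening sets E = 1 and removes its equation (E = C - D + 1).
Y = -E - D + 5  [with E=1, D=2]  = 2
Without intervention: A = 8 if D >= 1 else -1  [with D=2]  = 8; C = A + 3·D  [with A=8, D=2]  = 14; E = C - D + 1  [with C=14, D=2]  = 13; Y = -E - D + 5  [with E=13, D=2]  = -10.
Change = 2 − (-10) = 12.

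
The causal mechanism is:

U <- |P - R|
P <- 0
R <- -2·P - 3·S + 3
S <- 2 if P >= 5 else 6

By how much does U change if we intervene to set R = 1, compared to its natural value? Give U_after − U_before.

The intervention breaks the incoming arrows to R: R <- -2·P - 3·S + 3 no longer applies, and R = 1.
U = |P - R|  [with P=0, R=1]  = 1
Without intervention: S = 2 if P >= 5 else 6  [with P=0]  = 6; R = -2·P - 3·S + 3  [with P=0, S=6]  = -15; U = |P - R|  [with P=0, R=-15]  = 15.
Change = 1 − 15 = -14.

-14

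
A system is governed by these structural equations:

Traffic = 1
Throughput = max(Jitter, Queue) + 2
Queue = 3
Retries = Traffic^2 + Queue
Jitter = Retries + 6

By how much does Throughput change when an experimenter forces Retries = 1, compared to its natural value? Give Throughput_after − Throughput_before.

do(Retries=1) replaces the equation Retries = Traffic^2 + Queue with the constant Retries = 1.
Jitter = Retries + 6  [with Retries=1]  = 7
Throughput = max(Jitter, Queue) + 2  [with Jitter=7, Queue=3]  = 9
Without intervention: Retries = Traffic^2 + Queue  [with Traffic=1, Queue=3]  = 4; Jitter = Retries + 6  [with Retries=4]  = 10; Throughput = max(Jitter, Queue) + 2  [with Jitter=10, Queue=3]  = 12.
Change = 9 − 12 = -3.

-3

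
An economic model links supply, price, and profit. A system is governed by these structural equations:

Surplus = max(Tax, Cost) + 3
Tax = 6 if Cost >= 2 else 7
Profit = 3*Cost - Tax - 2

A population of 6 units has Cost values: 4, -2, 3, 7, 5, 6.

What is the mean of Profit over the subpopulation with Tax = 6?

7

Observing Tax=6 restricts to units where Tax's equation naturally yields 6: Cost ∈ {4, 3, 7, 5, 6}. In that subpopulation Profit = 4, 1, 13, 7, 10, mean 7.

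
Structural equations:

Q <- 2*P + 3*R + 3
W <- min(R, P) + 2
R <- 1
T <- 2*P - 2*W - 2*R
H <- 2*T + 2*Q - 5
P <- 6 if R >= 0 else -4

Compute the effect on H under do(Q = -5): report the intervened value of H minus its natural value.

-46

The intervention breaks the incoming arrows to Q: Q <- 2*P + 3*R + 3 no longer applies, and Q = -5.
P = 6 if R >= 0 else -4  [with R=1]  = 6
W = min(R, P) + 2  [with R=1, P=6]  = 3
T = 2*P - 2*W - 2*R  [with P=6, W=3, R=1]  = 4
H = 2*T + 2*Q - 5  [with T=4, Q=-5]  = -7
Without intervention: P = 6 if R >= 0 else -4  [with R=1]  = 6; W = min(R, P) + 2  [with R=1, P=6]  = 3; T = 2*P - 2*W - 2*R  [with P=6, W=3, R=1]  = 4; Q = 2*P + 3*R + 3  [with P=6, R=1]  = 18; H = 2*T + 2*Q - 5  [with T=4, Q=18]  = 39.
Change = -7 − 39 = -46.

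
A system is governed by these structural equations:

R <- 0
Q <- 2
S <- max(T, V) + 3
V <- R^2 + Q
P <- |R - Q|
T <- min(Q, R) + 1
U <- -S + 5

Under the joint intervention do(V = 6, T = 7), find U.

-5

Under do(V = 6, T = 7), each intervened variable's structural equation is replaced by its fixed value.
S = max(T, V) + 3  [with T=7, V=6]  = 10
U = -S + 5  [with S=10]  = -5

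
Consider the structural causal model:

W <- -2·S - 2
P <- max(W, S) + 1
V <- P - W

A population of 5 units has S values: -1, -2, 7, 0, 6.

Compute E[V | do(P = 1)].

7

Under do(P=1), P's equation is replaced by P=1 for every unit. Per-unit V: 1, -1, 17, 3, 15. Mean = 7.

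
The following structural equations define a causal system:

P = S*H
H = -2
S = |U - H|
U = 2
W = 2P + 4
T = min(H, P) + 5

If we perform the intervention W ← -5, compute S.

do(W=-5) replaces the equation W = 2P + 4 with the constant W = -5.
S is not downstream of the intervention, so its value is determined by the original equations.
S = |U - H|  [with U=2, H=-2]  = 4

4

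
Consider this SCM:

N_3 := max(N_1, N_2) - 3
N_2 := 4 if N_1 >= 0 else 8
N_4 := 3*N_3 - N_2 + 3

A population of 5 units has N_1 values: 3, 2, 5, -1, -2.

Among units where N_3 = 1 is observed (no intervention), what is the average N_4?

Conditioning on N_3=1 selects the 2 unit(s) with N_1 ∈ {3, 2}. Their N_4 values: 2, 2. Mean = 2.

2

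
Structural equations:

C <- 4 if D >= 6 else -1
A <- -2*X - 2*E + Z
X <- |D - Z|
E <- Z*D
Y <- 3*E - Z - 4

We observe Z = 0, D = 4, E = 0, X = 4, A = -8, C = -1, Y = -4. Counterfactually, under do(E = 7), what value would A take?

-22

do(E=7) replaces the equation E <- Z*D with the constant E = 7.
X = |D - Z|  [with D=4, Z=0]  = 4
A = -2*X - 2*E + Z  [with X=4, E=7, Z=0]  = -22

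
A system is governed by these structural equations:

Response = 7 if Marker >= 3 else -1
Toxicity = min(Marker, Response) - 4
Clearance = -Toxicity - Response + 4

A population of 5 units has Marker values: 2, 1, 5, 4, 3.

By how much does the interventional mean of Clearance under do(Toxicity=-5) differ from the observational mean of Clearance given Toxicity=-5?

Every unit gets Toxicity=-5 under the intervention. Clearance values become 10, 10, 2, 2, 2; E[Clearance|do(Toxicity=-5)] = 5.2.
Conditioning on Toxicity=-5 selects the 2 unit(s) with Marker ∈ {2, 1}. Their Clearance values: 10, 10. Mean = 10.
Difference = 5.2 − 10 = -4.8.

-4.8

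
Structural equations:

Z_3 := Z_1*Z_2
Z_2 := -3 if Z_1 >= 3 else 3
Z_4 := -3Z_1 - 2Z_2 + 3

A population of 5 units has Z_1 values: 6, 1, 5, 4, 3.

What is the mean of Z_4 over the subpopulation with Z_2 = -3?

E[Z_4|Z_2=-3] averages over only the 4 units with Z_2=-3 (Z_1 = 6, 5, 4, 3): Z_4 = -9, -6, -3, 0, mean -4.5.

-4.5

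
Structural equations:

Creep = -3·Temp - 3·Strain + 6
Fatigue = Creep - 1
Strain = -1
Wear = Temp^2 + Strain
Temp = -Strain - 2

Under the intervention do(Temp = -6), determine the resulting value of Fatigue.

do(Temp=-6) replaces the equation Temp = -Strain - 2 with the constant Temp = -6.
Creep = -3·Temp - 3·Strain + 6  [with Temp=-6, Strain=-1]  = 27
Fatigue = Creep - 1  [with Creep=27]  = 26

26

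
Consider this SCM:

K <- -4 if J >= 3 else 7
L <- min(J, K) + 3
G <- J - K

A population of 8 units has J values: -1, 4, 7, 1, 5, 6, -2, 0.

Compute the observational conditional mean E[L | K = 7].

2.5

Conditioning on K=7 selects the 4 unit(s) with J ∈ {-1, 1, -2, 0}. Their L values: 2, 4, 1, 3. Mean = 2.5.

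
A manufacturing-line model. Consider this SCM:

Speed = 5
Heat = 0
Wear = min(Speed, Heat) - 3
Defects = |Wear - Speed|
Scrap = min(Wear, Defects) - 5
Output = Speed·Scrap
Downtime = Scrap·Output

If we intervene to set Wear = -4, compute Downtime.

405

The intervention breaks the incoming arrows to Wear: Wear = min(Speed, Heat) - 3 no longer applies, and Wear = -4.
Defects = |Wear - Speed|  [with Wear=-4, Speed=5]  = 9
Scrap = min(Wear, Defects) - 5  [with Wear=-4, Defects=9]  = -9
Output = Speed·Scrap  [with Speed=5, Scrap=-9]  = -45
Downtime = Scrap·Output  [with Scrap=-9, Output=-45]  = 405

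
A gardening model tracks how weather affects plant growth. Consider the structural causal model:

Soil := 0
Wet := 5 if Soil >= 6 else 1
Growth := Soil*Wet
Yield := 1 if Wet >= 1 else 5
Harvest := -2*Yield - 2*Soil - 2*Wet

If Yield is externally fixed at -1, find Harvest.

Intervening sets Yield = -1 and removes its equation (Yield := 1 if Wet >= 1 else 5).
Wet = 5 if Soil >= 6 else 1  [with Soil=0]  = 1
Harvest = -2*Yield - 2*Soil - 2*Wet  [with Yield=-1, Soil=0, Wet=1]  = 0

0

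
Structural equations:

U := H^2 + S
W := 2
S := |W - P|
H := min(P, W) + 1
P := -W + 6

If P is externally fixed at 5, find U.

12

do(P=5) replaces the equation P := -W + 6 with the constant P = 5.
H = min(P, W) + 1  [with P=5, W=2]  = 3
S = |W - P|  [with W=2, P=5]  = 3
U = H^2 + S  [with H=3, S=3]  = 12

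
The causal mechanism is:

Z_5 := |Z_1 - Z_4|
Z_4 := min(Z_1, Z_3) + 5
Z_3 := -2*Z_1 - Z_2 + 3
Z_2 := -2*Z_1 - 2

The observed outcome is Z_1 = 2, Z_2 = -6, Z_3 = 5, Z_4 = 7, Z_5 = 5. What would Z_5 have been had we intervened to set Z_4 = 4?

Intervening sets Z_4 = 4 and removes its equation (Z_4 := min(Z_1, Z_3) + 5).
Z_5 = |Z_1 - Z_4|  [with Z_1=2, Z_4=4]  = 2

2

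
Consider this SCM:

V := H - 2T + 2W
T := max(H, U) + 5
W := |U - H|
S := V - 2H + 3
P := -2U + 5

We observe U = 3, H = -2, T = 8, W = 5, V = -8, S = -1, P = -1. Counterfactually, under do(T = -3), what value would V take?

do(T=-3) replaces the equation T := max(H, U) + 5 with the constant T = -3.
W = |U - H|  [with U=3, H=-2]  = 5
V = H - 2T + 2W  [with H=-2, T=-3, W=5]  = 14

14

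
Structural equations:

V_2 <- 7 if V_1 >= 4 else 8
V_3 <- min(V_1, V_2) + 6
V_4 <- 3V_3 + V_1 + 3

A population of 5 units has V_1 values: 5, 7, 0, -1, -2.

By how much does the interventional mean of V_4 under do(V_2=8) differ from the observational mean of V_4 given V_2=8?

11.2

The intervention sets V_2=8 in all 5 units regardless of V_1. Recomputing V_4 per unit gives 41, 49, 21, 17, 13; average 28.2.
Conditioning on V_2=8 selects the 3 unit(s) with V_1 ∈ {0, -1, -2}. Their V_4 values: 21, 17, 13. Mean = 17.
Difference = 28.2 − 17 = 11.2.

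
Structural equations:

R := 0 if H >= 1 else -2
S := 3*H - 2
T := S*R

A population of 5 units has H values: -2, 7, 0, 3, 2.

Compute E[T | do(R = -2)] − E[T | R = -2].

-18

The intervention sets R=-2 in all 5 units regardless of H. Recomputing T per unit gives 16, -38, 4, -14, -8; average -8.
E[T|R=-2] averages over only the 2 units with R=-2 (H = -2, 0): T = 16, 4, mean 10.
Difference = -8 − 10 = -18.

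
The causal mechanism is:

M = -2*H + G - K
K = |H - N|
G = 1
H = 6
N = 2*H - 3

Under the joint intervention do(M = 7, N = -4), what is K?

Under do(M = 7, N = -4), each intervened variable's structural equation is replaced by its fixed value.
K = |H - N|  [with H=6, N=-4]  = 10

10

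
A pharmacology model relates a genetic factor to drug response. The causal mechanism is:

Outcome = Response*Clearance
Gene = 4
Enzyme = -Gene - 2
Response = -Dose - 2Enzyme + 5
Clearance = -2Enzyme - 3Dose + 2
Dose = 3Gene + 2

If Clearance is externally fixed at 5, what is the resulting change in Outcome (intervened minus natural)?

The intervention breaks the incoming arrows to Clearance: Clearance = -2Enzyme - 3Dose + 2 no longer applies, and Clearance = 5.
Dose = 3Gene + 2  [with Gene=4]  = 14
Enzyme = -Gene - 2  [with Gene=4]  = -6
Response = -Dose - 2Enzyme + 5  [with Dose=14, Enzyme=-6]  = 3
Outcome = Response*Clearance  [with Response=3, Clearance=5]  = 15
Without intervention: Dose = 3Gene + 2  [with Gene=4]  = 14; Enzyme = -Gene - 2  [with Gene=4]  = -6; Response = -Dose - 2Enzyme + 5  [with Dose=14, Enzyme=-6]  = 3; Clearance = -2Enzyme - 3Dose + 2  [with Enzyme=-6, Dose=14]  = -28; Outcome = Response*Clearance  [with Response=3, Clearance=-28]  = -84.
Change = 15 − (-84) = 99.

99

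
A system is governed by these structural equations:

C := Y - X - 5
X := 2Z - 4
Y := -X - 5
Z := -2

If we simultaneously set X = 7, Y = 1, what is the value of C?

Setting X = 7, Y = 1 by intervention discards those variables' equations.
C = Y - X - 5  [with Y=1, X=7]  = -11

-11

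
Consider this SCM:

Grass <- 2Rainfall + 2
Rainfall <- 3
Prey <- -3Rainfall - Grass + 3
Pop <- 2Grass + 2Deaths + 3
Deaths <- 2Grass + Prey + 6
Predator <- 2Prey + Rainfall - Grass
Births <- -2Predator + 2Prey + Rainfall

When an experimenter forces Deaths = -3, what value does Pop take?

13

Intervening sets Deaths = -3 and removes its equation (Deaths <- 2Grass + Prey + 6).
Grass = 2Rainfall + 2  [with Rainfall=3]  = 8
Pop = 2Grass + 2Deaths + 3  [with Grass=8, Deaths=-3]  = 13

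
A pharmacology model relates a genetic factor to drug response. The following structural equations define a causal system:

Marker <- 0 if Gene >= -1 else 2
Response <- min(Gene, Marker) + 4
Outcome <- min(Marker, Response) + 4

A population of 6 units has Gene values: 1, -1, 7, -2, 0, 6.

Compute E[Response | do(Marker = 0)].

3.5

Every unit gets Marker=0 under the intervention. Response values become 4, 3, 4, 2, 4, 4; E[Response|do(Marker=0)] = 3.5.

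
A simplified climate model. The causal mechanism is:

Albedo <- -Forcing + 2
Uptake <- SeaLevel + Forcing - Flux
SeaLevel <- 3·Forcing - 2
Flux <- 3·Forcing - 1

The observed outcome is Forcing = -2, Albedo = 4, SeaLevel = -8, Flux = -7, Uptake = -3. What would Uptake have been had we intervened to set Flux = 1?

-11

Intervening sets Flux = 1 and removes its equation (Flux <- 3·Forcing - 1).
SeaLevel = 3·Forcing - 2  [with Forcing=-2]  = -8
Uptake = SeaLevel + Forcing - Flux  [with SeaLevel=-8, Forcing=-2, Flux=1]  = -11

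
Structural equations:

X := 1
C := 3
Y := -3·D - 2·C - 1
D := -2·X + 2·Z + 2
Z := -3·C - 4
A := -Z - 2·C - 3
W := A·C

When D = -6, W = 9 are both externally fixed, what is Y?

11

Setting D = -6, W = 9 by intervention discards those variables' equations.
Y = -3·D - 2·C - 1  [with D=-6, C=3]  = 11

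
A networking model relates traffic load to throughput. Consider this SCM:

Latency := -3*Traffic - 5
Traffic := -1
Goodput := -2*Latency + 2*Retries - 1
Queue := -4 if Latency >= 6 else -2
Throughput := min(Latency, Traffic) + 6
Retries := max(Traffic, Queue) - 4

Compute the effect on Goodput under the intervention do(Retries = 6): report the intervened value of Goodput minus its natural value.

Under do(Retries=6), the mechanism Retries := max(Traffic, Queue) - 4 is discarded; Retries is fixed at 6.
Latency = -3*Traffic - 5  [with Traffic=-1]  = -2
Goodput = -2*Latency + 2*Retries - 1  [with Latency=-2, Retries=6]  = 15
Without intervention: Latency = -3*Traffic - 5  [with Traffic=-1]  = -2; Queue = -4 if Latency >= 6 else -2  [with Latency=-2]  = -2; Retries = max(Traffic, Queue) - 4  [with Traffic=-1, Queue=-2]  = -5; Goodput = -2*Latency + 2*Retries - 1  [with Latency=-2, Retries=-5]  = -7.
Change = 15 − (-7) = 22.

22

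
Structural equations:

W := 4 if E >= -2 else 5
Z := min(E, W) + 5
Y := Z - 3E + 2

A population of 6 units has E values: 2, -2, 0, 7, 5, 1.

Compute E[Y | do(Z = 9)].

4.5

Every unit gets Z=9 under the intervention. Y values become 5, 17, 11, -10, -4, 8; E[Y|do(Z=9)] = 4.5.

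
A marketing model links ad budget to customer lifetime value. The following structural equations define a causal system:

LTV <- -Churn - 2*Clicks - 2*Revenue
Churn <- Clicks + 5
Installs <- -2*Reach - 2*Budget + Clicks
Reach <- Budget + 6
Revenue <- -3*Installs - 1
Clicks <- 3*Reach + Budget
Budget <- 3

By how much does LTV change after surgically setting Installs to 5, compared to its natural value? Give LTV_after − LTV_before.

The intervention breaks the incoming arrows to Installs: Installs <- -2*Reach - 2*Budget + Clicks no longer applies, and Installs = 5.
Reach = Budget + 6  [with Budget=3]  = 9
Clicks = 3*Reach + Budget  [with Reach=9, Budget=3]  = 30
Churn = Clicks + 5  [with Clicks=30]  = 35
Revenue = -3*Installs - 1  [with Installs=5]  = -16
LTV = -Churn - 2*Clicks - 2*Revenue  [with Churn=35, Clicks=30, Revenue=-16]  = -63
Without intervention: Reach = Budget + 6  [with Budget=3]  = 9; Clicks = 3*Reach + Budget  [with Reach=9, Budget=3]  = 30; Installs = -2*Reach - 2*Budget + Clicks  [with Reach=9, Budget=3, Clicks=30]  = 6; Churn = Clicks + 5  [with Clicks=30]  = 35; Revenue = -3*Installs - 1  [with Installs=6]  = -19; LTV = -Churn - 2*Clicks - 2*Revenue  [with Churn=35, Clicks=30, Revenue=-19]  = -57.
Change = -63 − (-57) = -6.

-6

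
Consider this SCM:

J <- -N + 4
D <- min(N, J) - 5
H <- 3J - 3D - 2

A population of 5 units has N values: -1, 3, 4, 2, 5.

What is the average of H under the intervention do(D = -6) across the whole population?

Under do(D=-6), D's equation is replaced by D=-6 for every unit. Per-unit H: 31, 19, 16, 22, 13. Mean = 20.2.

20.2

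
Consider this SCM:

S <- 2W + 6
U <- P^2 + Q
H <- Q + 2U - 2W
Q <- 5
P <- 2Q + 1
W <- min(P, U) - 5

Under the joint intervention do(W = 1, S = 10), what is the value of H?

The joint intervention fixes W = 1, S = 10, removing each variable's own equation.
P = 2Q + 1  [with Q=5]  = 11
U = P^2 + Q  [with P=11, Q=5]  = 126
H = Q + 2U - 2W  [with Q=5, U=126, W=1]  = 255

255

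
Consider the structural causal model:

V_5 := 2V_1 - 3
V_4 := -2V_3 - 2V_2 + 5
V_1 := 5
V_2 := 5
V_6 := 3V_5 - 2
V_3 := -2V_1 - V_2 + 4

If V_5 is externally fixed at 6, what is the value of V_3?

do(V_5=6) replaces the equation V_5 := 2V_1 - 3 with the constant V_5 = 6.
V_3 is not downstream of the intervention, so its value is determined by the original equations.
V_3 = -2V_1 - V_2 + 4  [with V_1=5, V_2=5]  = -11

-11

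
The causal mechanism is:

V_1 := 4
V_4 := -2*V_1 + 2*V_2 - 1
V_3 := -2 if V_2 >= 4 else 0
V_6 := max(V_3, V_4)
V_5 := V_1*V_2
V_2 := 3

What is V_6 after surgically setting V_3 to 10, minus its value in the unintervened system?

10

The intervention breaks the incoming arrows to V_3: V_3 := -2 if V_2 >= 4 else 0 no longer applies, and V_3 = 10.
V_4 = -2*V_1 + 2*V_2 - 1  [with V_1=4, V_2=3]  = -3
V_6 = max(V_3, V_4)  [with V_3=10, V_4=-3]  = 10
Without intervention: V_3 = -2 if V_2 >= 4 else 0  [with V_2=3]  = 0; V_4 = -2*V_1 + 2*V_2 - 1  [with V_1=4, V_2=3]  = -3; V_6 = max(V_3, V_4)  [with V_3=0, V_4=-3]  = 0.
Change = 10 − 0 = 10.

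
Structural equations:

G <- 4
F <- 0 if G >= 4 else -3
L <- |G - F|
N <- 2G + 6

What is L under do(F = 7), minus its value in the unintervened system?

The intervention breaks the incoming arrows to F: F <- 0 if G >= 4 else -3 no longer applies, and F = 7.
L = |G - F|  [with G=4, F=7]  = 3
Without intervention: F = 0 if G >= 4 else -3  [with G=4]  = 0; L = |G - F|  [with G=4, F=0]  = 4.
Change = 3 − 4 = -1.

-1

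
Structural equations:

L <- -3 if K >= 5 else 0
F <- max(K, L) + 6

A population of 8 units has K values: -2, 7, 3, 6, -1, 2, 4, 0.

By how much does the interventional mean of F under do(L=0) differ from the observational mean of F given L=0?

1.25

do(L=0) breaks L's dependence on K. With L=0 fixed, F across the units is 6, 13, 9, 12, 6, 8, 10, 6, mean 8.75.
Observing L=0 restricts to units where L's equation naturally yields 0: K ∈ {-2, 3, -1, 2, 4, 0}. In that subpopulation F = 6, 9, 6, 8, 10, 6, mean 7.5.
Difference = 8.75 − 7.5 = 1.25.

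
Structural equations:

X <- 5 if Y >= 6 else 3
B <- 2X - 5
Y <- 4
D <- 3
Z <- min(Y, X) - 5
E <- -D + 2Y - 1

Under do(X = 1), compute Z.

The intervention breaks the incoming arrows to X: X <- 5 if Y >= 6 else 3 no longer applies, and X = 1.
Z = min(Y, X) - 5  [with Y=4, X=1]  = -4

-4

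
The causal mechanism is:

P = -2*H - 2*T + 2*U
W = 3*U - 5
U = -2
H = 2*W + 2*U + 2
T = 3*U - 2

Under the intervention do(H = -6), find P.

24

Intervening sets H = -6 and removes its equation (H = 2*W + 2*U + 2).
T = 3*U - 2  [with U=-2]  = -8
P = -2*H - 2*T + 2*U  [with H=-6, T=-8, U=-2]  = 24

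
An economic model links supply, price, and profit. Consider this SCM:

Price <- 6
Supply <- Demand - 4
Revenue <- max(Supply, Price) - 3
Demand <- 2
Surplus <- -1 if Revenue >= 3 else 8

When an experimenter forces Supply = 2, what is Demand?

2

Under do(Supply=2), the mechanism Supply <- Demand - 4 is discarded; Supply is fixed at 2.
Demand is not downstream of the intervention, so its value is determined by the original equations.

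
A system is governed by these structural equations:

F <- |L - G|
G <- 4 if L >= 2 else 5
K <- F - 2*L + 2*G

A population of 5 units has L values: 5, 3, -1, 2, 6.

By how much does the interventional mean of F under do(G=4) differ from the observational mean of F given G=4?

0.7

Under do(G=4), G's equation is replaced by G=4 for every unit. Per-unit F: 1, 1, 5, 2, 2. Mean = 2.2.
Conditioning on G=4 selects the 4 unit(s) with L ∈ {5, 3, 2, 6}. Their F values: 1, 1, 2, 2. Mean = 1.5.
Difference = 2.2 − 1.5 = 0.7.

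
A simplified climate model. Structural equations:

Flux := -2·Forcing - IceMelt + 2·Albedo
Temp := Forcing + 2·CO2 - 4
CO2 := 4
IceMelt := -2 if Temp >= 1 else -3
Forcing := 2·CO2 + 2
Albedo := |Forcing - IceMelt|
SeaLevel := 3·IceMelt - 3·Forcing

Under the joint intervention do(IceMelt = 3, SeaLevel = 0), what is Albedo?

Setting IceMelt = 3, SeaLevel = 0 by intervention discards those variables' equations.
Forcing = 2·CO2 + 2  [with CO2=4]  = 10
Albedo = |Forcing - IceMelt|  [with Forcing=10, IceMelt=3]  = 7

7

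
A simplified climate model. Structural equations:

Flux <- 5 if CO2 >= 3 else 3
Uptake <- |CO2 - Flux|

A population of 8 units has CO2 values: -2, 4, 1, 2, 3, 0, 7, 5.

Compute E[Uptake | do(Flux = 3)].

2.25

Every unit gets Flux=3 under the intervention. Uptake values become 5, 1, 2, 1, 0, 3, 4, 2; E[Uptake|do(Flux=3)] = 2.25.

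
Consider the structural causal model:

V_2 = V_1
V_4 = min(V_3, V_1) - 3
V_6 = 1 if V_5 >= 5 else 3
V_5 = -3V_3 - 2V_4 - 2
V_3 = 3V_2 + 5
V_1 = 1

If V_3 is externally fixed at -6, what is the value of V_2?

Under do(V_3=-6), the mechanism V_3 = 3V_2 + 5 is discarded; V_3 is fixed at -6.
Since V_2 is not a descendant of the intervened variable, it is unaffected.
V_2 = V_1  [with V_1=1]  = 1

1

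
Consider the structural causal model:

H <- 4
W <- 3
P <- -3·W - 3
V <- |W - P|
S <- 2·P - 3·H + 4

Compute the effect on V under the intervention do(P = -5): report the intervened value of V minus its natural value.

-7

The intervention breaks the incoming arrows to P: P <- -3·W - 3 no longer applies, and P = -5.
V = |W - P|  [with W=3, P=-5]  = 8
Without intervention: P = -3·W - 3  [with W=3]  = -12; V = |W - P|  [with W=3, P=-12]  = 15.
Change = 8 − 15 = -7.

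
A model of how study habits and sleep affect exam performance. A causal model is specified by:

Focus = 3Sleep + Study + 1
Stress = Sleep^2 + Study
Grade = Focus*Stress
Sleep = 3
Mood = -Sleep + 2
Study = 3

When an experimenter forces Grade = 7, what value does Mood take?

do(Grade=7) replaces the equation Grade = Focus*Stress with the constant Grade = 7.
Since Mood is not a descendant of the intervened variable, it is unaffected.
Mood = -Sleep + 2  [with Sleep=3]  = -1

-1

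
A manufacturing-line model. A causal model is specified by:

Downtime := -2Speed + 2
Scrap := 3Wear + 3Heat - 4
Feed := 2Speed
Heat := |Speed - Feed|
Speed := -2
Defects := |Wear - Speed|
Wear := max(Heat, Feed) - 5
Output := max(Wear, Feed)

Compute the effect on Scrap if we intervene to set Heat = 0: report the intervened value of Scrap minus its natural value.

-12

The intervention breaks the incoming arrows to Heat: Heat := |Speed - Feed| no longer applies, and Heat = 0.
Feed = 2Speed  [with Speed=-2]  = -4
Wear = max(Heat, Feed) - 5  [with Heat=0, Feed=-4]  = -5
Scrap = 3Wear + 3Heat - 4  [with Wear=-5, Heat=0]  = -19
Without intervention: Feed = 2Speed  [with Speed=-2]  = -4; Heat = |Speed - Feed|  [with Speed=-2, Feed=-4]  = 2; Wear = max(Heat, Feed) - 5  [with Heat=2, Feed=-4]  = -3; Scrap = 3Wear + 3Heat - 4  [with Wear=-3, Heat=2]  = -7.
Change = -19 − (-7) = -12.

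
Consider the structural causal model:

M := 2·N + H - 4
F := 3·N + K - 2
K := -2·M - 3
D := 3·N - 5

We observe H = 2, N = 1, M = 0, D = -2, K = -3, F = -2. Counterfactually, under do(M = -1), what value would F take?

0

The intervention breaks the incoming arrows to M: M := 2·N + H - 4 no longer applies, and M = -1.
K = -2·M - 3  [with M=-1]  = -1
F = 3·N + K - 2  [with N=1, K=-1]  = 0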